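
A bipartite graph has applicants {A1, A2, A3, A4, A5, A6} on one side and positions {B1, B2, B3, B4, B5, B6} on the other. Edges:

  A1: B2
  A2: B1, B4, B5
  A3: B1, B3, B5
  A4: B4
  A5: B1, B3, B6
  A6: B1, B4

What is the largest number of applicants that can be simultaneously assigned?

6

Unit-capacity flow: source→left, listed edges, right→sink; max matching = max flow.
Augmenting path A1→B2 (+1); matched 1.
Augmenting path A2→B1 (+1); matched 2.
Augmenting path A3→B3 (+1); matched 3.
Augmenting path A4→B4 (+1); matched 4.
Augmenting path A5→B6 (+1); matched 5.
Augmenting path A6→B1→A2→B5 (+1); matched 6.
No augmenting path remains; maximum matching = 6.
König certificate: {A1, A2, A3, A4, A5, A6} is a vertex cover of size 6 (every listed pair touches it), so no matching can be larger.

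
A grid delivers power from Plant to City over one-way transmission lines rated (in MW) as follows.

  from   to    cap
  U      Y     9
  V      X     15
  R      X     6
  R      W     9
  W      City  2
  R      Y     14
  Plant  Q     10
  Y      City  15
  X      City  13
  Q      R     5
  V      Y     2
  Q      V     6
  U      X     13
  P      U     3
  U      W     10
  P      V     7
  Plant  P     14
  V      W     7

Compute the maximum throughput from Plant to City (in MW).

Augment Plant→P→U→W→City: bottleneck 2, flow now 2.
Augment Plant→P→U→X→City: bottleneck 1, flow now 3.
Augment Plant→P→V→X→City: bottleneck 7, flow now 10.
Augment Plant→Q→R→X→City: bottleneck 5, flow now 15.
Augment Plant→Q→V→Y→City: bottleneck 2, flow now 17.
Augment Plant→Q→V→W→U→Y→City: bottleneck 2, flow now 19. (uses reverse residual edge)
Augment Plant→Q→V→X→R→Y→City: bottleneck 1, flow now 20. (uses reverse residual edge)
No augmenting path remains; maximum flow = 20.
In the residual graph, reachable from Plant: {Plant, P}.
Min-cut edges: Plant→Q (10), P→U (3), P→V (7); capacity 10 + 3 + 7 = 20.
This cut is saturated, so no flow can exceed 20.

20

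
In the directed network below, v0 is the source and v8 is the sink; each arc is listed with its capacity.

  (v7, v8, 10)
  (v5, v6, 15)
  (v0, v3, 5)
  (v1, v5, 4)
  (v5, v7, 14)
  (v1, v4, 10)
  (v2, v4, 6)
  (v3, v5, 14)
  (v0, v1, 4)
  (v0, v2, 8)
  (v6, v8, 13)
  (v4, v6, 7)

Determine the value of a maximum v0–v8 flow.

Augment v0→v1→v4→v6→v8: bottleneck 4, flow now 4.
Augment v0→v2→v4→v6→v8: bottleneck 3, flow now 7.
Augment v0→v3→v5→v6→v8: bottleneck 5, flow now 12.
Augment v0→v2→v4→v1→v5→v6→v8: bottleneck 1, flow now 13. (uses reverse residual edge)
Augment v0→v2→v4→v1→v5→v7→v8: bottleneck 2, flow now 15. (uses reverse residual edge)
No augmenting path remains; maximum flow = 15.
In the residual graph, reachable from v0: {v0, v2}.
Min-cut edges: v0→v1 (4), v0→v3 (5), v2→v4 (6); capacity 4 + 5 + 6 = 15.
This cut is saturated, so no flow can exceed 15.

15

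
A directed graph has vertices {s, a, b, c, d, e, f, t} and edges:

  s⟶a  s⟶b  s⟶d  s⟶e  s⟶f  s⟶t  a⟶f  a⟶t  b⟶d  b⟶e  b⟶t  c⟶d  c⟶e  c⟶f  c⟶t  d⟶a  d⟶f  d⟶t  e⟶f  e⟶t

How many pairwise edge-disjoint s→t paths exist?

Assign every edge capacity 1; by Menger, the answer equals the max flow.
Path s→t (+1); total 1.
Path s→a→t (+1); total 2.
Path s→b→t (+1); total 3.
Path s→d→t (+1); total 4.
Path s→e→t (+1); total 5.
No residual s→t path; max flow = 5.
Certifying cut of size 5: {s→a, s→b, s→d, s→e, s→t}.

5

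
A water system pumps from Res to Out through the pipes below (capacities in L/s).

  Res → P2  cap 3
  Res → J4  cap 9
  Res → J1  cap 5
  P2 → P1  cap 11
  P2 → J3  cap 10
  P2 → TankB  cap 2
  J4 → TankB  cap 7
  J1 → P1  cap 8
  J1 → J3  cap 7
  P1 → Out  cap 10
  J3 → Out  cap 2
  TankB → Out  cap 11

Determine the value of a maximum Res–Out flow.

Augment Res→P2→P1→Out: bottleneck 3, flow now 3.
Augment Res→J4→TankB→Out: bottleneck 7, flow now 10.
Augment Res→J1→P1→Out: bottleneck 5, flow now 15.
No augmenting path remains; maximum flow = 15.
In the residual graph, reachable from Res: {Res, J4}.
Min-cut edges: Res→P2 (3), Res→J1 (5), J4→TankB (7); capacity 3 + 5 + 7 = 15.
This cut is saturated, so no flow can exceed 15.

15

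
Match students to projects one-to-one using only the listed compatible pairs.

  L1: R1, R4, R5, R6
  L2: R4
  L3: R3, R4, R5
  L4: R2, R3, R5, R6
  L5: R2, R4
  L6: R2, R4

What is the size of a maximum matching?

Unit-capacity flow: source→left, listed edges, right→sink; max matching = max flow.
Augmenting path L1→R1 (+1); matched 1.
Augmenting path L2→R4 (+1); matched 2.
Augmenting path L3→R3 (+1); matched 3.
Augmenting path L4→R2 (+1); matched 4.
Augmenting path L5→R2→L4→R5 (+1); matched 5.
No augmenting path remains; maximum matching = 5.
König certificate: {L1, L3, L4, R2, R4} is a vertex cover of size 5 (every listed pair touches it), so no matching can be larger.

5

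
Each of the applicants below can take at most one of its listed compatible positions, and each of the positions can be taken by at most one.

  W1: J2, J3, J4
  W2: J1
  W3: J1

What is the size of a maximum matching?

2

Unit-capacity flow: source→left, listed edges, right→sink; max matching = max flow.
Augmenting path W1→J2 (+1); matched 1.
Augmenting path W2→J1 (+1); matched 2.
No augmenting path remains; maximum matching = 2.
König certificate: {W1, J1} is a vertex cover of size 2 (every listed pair touches it), so no matching can be larger.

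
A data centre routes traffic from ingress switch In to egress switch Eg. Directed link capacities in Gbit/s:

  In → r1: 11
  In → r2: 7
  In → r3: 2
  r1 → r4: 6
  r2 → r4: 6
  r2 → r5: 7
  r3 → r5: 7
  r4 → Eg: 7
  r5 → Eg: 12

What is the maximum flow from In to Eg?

Augment In→r1→r4→Eg: bottleneck 6, flow now 6.
Augment In→r2→r4→Eg: bottleneck 1, flow now 7.
Augment In→r2→r5→Eg: bottleneck 6, flow now 13.
Augment In→r3→r5→Eg: bottleneck 2, flow now 15.
No augmenting path remains; maximum flow = 15.
In the residual graph, reachable from In: {In, r1}.
Min-cut edges: In→r2 (7), In→r3 (2), r1→r4 (6); capacity 7 + 2 + 6 = 15.
This cut is saturated, so no flow can exceed 15.

15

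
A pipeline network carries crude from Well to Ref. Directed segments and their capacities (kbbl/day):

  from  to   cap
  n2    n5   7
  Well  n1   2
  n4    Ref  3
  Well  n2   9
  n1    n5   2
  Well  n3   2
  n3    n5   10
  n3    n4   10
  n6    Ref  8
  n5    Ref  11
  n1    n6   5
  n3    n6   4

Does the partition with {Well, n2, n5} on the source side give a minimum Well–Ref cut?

Given cut capacity: 2 + 2 + 11 = 15.
Augment Well→n1→n5→Ref: bottleneck 2, flow now 2.
Augment Well→n2→n5→Ref: bottleneck 7, flow now 9.
Augment Well→n3→n4→Ref: bottleneck 2, flow now 11.
No augmenting path remains; maximum flow = 11.
In the residual graph, reachable from Well: {Well, n2}.
Min-cut edges: Well→n1 (2), Well→n3 (2), n2→n5 (7); capacity 2 + 2 + 7 = 11.
Cut capacity 15 exceeds the max flow 11, so it is not minimum.

No — its capacity is 15, but the minimum cut has capacity 11.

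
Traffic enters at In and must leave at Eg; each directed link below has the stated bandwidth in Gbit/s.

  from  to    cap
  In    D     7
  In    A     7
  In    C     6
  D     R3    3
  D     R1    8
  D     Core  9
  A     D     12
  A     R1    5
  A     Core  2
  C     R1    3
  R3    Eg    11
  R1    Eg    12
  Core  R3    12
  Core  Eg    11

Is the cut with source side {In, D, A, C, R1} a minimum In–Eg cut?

No — its capacity is 26, but the minimum cut has capacity 17.

Given cut capacity: 3 + 9 + 2 + 12 = 26.
Augment In→D→R3→Eg: bottleneck 3, flow now 3.
Augment In→D→R1→Eg: bottleneck 4, flow now 7.
Augment In→A→R1→Eg: bottleneck 5, flow now 12.
Augment In→A→Core→Eg: bottleneck 2, flow now 14.
Augment In→C→R1→Eg: bottleneck 3, flow now 17.
No augmenting path remains; maximum flow = 17.
In the residual graph, reachable from In: {In, C}.
Min-cut edges: In→D (7), In→A (7), C→R1 (3); capacity 7 + 7 + 3 = 17.
Cut capacity 26 exceeds the max flow 17, so it is not minimum.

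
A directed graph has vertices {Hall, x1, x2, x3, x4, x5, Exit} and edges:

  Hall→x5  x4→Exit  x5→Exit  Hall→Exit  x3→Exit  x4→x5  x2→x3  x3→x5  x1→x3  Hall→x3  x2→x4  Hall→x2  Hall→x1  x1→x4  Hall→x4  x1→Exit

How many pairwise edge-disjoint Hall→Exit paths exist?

5

Assign every edge capacity 1; by Menger, the answer equals the max flow.
Path Hall→Exit (+1); total 1.
Path Hall→x1→Exit (+1); total 2.
Path Hall→x3→Exit (+1); total 3.
Path Hall→x4→Exit (+1); total 4.
Path Hall→x5→Exit (+1); total 5.
No residual Hall→Exit path; max flow = 5.
Certifying cut of size 5: {Hall→Exit, Hall→x1, x3→Exit, x4→Exit, x5→Exit}.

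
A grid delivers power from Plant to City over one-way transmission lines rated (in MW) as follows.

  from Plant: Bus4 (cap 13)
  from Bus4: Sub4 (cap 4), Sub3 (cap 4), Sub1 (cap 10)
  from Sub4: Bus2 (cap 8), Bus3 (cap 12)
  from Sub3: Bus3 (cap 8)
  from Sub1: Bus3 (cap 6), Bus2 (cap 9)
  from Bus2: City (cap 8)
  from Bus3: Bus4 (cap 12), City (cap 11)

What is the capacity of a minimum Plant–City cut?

13

Augment Plant→Bus4→Sub4→Bus2→City: bottleneck 4, flow now 4.
Augment Plant→Bus4→Sub3→Bus3→City: bottleneck 4, flow now 8.
Augment Plant→Bus4→Sub1→Bus2→City: bottleneck 4, flow now 12.
Augment Plant→Bus4→Sub1→Bus3→City: bottleneck 1, flow now 13.
No augmenting path remains; maximum flow = 13.
By max-flow min-cut, the minimum cut capacity equals the max flow.
In the residual graph, reachable from Plant: {Plant}.
Min-cut edges: Plant→Bus4 (13); capacity 13 = 13.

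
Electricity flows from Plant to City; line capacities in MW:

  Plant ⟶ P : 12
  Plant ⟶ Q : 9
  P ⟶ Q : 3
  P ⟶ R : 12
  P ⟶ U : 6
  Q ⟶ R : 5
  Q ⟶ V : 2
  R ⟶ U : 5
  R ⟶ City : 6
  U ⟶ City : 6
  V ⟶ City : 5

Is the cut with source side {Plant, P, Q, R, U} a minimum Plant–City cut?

Yes — it is a minimum cut (capacity 14).

Given cut capacity: 2 + 6 + 6 = 14.
Augment Plant→P→R→City: bottleneck 6, flow now 6.
Augment Plant→P→U→City: bottleneck 6, flow now 12.
Augment Plant→Q→V→City: bottleneck 2, flow now 14.
No augmenting path remains; maximum flow = 14.
Cut capacity 14 equals the max flow, so it is a minimum cut.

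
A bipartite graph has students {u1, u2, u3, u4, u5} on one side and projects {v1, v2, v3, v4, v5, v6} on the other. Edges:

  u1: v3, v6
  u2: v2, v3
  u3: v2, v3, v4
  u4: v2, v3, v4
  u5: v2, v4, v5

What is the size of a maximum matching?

5

Unit-capacity flow: source→left, listed edges, right→sink; max matching = max flow.
Augmenting path u1→v3 (+1); matched 1.
Augmenting path u2→v2 (+1); matched 2.
Augmenting path u3→v4 (+1); matched 3.
Augmenting path u5→v5 (+1); matched 4.
Augmenting path u4→v3→u1→v6 (+1); matched 5.
No augmenting path remains; maximum matching = 5.
König certificate: {u1, u2, u3, u4, u5} is a vertex cover of size 5 (every listed pair touches it), so no matching can be larger.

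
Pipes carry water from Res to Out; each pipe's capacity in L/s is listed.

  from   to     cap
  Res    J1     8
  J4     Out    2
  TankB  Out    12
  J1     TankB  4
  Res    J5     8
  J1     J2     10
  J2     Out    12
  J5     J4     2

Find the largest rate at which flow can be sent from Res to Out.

Augment Res→J5→J4→Out: bottleneck 2, flow now 2.
Augment Res→J1→TankB→Out: bottleneck 4, flow now 6.
Augment Res→J1→J2→Out: bottleneck 4, flow now 10.
No augmenting path remains; maximum flow = 10.
In the residual graph, reachable from Res: {Res, J5}.
Min-cut edges: Res→J1 (8), J5→J4 (2); capacity 8 + 2 = 10.
This cut is saturated, so no flow can exceed 10.

10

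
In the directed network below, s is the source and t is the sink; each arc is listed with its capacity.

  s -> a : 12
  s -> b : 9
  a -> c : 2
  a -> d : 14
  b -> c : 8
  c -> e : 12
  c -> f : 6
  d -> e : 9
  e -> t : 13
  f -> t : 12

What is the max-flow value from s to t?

19

Augment s→a→c→e→t: bottleneck 2, flow now 2.
Augment s→a→d→e→t: bottleneck 9, flow now 11.
Augment s→b→c→e→t: bottleneck 2, flow now 13.
Augment s→b→c→f→t: bottleneck 6, flow now 19.
No augmenting path remains; maximum flow = 19.
In the residual graph, reachable from s: {s, a, b, d}.
Min-cut edges: a→c (2), b→c (8), d→e (9); capacity 2 + 8 + 9 = 19.
This cut is saturated, so no flow can exceed 19.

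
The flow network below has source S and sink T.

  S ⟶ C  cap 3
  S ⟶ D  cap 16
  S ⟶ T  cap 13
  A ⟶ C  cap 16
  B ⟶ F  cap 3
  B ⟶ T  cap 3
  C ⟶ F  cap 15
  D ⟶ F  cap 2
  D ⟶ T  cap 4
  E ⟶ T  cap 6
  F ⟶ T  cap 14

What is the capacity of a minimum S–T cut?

Augment S→T: bottleneck 13, flow now 13.
Augment S→D→T: bottleneck 4, flow now 17.
Augment S→C→F→T: bottleneck 3, flow now 20.
Augment S→D→F→T: bottleneck 2, flow now 22.
No augmenting path remains; maximum flow = 22.
By max-flow min-cut, the minimum cut capacity equals the max flow.
In the residual graph, reachable from S: {S, D}.
Min-cut edges: S→C (3), S→T (13), D→F (2), D→T (4); capacity 3 + 13 + 2 + 4 = 22.

22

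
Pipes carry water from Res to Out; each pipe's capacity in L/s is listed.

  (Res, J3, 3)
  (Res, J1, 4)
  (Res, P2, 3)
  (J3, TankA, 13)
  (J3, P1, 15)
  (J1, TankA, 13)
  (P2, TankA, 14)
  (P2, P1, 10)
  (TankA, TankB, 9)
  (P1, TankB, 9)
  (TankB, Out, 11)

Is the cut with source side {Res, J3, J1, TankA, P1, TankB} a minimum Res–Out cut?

No — its capacity is 14, but the minimum cut has capacity 10.

Given cut capacity: 3 + 11 = 14.
Augment Res→J3→TankA→TankB→Out: bottleneck 3, flow now 3.
Augment Res→J1→TankA→TankB→Out: bottleneck 4, flow now 7.
Augment Res→P2→TankA→TankB→Out: bottleneck 2, flow now 9.
Augment Res→P2→P1→TankB→Out: bottleneck 1, flow now 10.
No augmenting path remains; maximum flow = 10.
In the residual graph, reachable from Res: {Res}.
Min-cut edges: Res→J3 (3), Res→J1 (4), Res→P2 (3); capacity 3 + 4 + 3 = 10.
Cut capacity 14 exceeds the max flow 10, so it is not minimum.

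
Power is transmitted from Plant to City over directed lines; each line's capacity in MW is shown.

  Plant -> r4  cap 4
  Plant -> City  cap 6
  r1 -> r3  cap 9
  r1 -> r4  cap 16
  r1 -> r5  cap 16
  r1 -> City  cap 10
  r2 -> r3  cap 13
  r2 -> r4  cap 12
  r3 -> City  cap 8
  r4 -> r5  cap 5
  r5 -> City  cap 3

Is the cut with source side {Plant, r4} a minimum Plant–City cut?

Given cut capacity: 6 + 5 = 11.
Augment Plant→City: bottleneck 6, flow now 6.
Augment Plant→r4→r5→City: bottleneck 3, flow now 9.
No augmenting path remains; maximum flow = 9.
In the residual graph, reachable from Plant: {Plant, r4, r5}.
Min-cut edges: Plant→City (6), r5→City (3); capacity 6 + 3 = 9.
Cut capacity 11 exceeds the max flow 9, so it is not minimum.

No — its capacity is 11, but the minimum cut has capacity 9.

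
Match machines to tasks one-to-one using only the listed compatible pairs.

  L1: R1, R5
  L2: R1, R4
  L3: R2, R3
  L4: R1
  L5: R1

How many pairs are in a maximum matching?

Unit-capacity flow: source→left, listed edges, right→sink; max matching = max flow.
Augmenting path L1→R1 (+1); matched 1.
Augmenting path L2→R4 (+1); matched 2.
Augmenting path L3→R2 (+1); matched 3.
Augmenting path L4→R1→L1→R5 (+1); matched 4.
No augmenting path remains; maximum matching = 4.
König certificate: {L1, L2, L3, R1} is a vertex cover of size 4 (every listed pair touches it), so no matching can be larger.

4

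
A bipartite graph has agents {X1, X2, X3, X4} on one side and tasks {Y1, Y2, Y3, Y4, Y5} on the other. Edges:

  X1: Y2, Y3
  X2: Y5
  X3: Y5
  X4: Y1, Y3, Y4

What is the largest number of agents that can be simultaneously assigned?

3

Unit-capacity flow: source→left, listed edges, right→sink; max matching = max flow.
Augmenting path X1→Y2 (+1); matched 1.
Augmenting path X2→Y5 (+1); matched 2.
Augmenting path X4→Y1 (+1); matched 3.
No augmenting path remains; maximum matching = 3.
König certificate: {X1, X4, Y5} is a vertex cover of size 3 (every listed pair touches it), so no matching can be larger.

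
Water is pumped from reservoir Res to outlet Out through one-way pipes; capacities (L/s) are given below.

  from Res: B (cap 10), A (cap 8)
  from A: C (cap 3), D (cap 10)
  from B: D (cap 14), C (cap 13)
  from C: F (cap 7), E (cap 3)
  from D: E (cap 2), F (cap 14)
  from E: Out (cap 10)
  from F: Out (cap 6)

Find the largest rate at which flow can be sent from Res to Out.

11

Augment Res→A→C→E→Out: bottleneck 3, flow now 3.
Augment Res→A→D→E→Out: bottleneck 2, flow now 5.
Augment Res→A→D→F→Out: bottleneck 3, flow now 8.
Augment Res→B→C→F→Out: bottleneck 3, flow now 11.
No augmenting path remains; maximum flow = 11.
In the residual graph, reachable from Res: {Res, A, B, C, D, F}.
Min-cut edges: C→E (3), D→E (2), F→Out (6); capacity 3 + 2 + 6 = 11.
This cut is saturated, so no flow can exceed 11.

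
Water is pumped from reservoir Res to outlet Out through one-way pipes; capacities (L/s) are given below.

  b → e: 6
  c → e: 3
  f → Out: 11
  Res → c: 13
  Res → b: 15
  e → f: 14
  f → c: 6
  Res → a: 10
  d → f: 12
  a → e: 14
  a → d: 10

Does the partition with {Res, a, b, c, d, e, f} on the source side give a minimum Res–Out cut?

Yes — it is a minimum cut (capacity 11).

Given cut capacity: 11 = 11.
Augment Res→a→d→f→Out: bottleneck 10, flow now 10.
Augment Res→b→e→f→Out: bottleneck 1, flow now 11.
No augmenting path remains; maximum flow = 11.
Cut capacity 11 equals the max flow, so it is a minimum cut.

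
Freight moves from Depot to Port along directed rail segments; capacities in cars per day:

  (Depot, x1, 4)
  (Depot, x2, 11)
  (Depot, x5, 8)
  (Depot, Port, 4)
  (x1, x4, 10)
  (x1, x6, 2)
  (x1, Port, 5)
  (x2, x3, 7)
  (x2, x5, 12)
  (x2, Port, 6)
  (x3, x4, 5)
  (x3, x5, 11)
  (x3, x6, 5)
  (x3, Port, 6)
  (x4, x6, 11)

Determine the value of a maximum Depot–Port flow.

19

Augment Depot→Port: bottleneck 4, flow now 4.
Augment Depot→x1→Port: bottleneck 4, flow now 8.
Augment Depot→x2→Port: bottleneck 6, flow now 14.
Augment Depot→x2→x3→Port: bottleneck 5, flow now 19.
No augmenting path remains; maximum flow = 19.
In the residual graph, reachable from Depot: {Depot, x5}.
Min-cut edges: Depot→x1 (4), Depot→x2 (11), Depot→Port (4); capacity 4 + 11 + 4 = 19.
This cut is saturated, so no flow can exceed 19.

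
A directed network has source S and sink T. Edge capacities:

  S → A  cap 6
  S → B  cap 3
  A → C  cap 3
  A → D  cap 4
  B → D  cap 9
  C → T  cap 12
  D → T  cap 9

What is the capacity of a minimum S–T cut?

Augment S→A→C→T: bottleneck 3, flow now 3.
Augment S→A→D→T: bottleneck 3, flow now 6.
Augment S→B→D→T: bottleneck 3, flow now 9.
No augmenting path remains; maximum flow = 9.
By max-flow min-cut, the minimum cut capacity equals the max flow.
In the residual graph, reachable from S: {S}.
Min-cut edges: S→A (6), S→B (3); capacity 6 + 3 = 9.

9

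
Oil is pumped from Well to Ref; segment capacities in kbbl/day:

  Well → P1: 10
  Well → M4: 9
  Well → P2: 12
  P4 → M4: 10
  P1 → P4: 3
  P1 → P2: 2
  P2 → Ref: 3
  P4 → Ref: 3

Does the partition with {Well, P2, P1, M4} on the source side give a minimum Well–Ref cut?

Yes — it is a minimum cut (capacity 6).

Given cut capacity: 3 + 3 = 6.
Augment Well→P2→Ref: bottleneck 3, flow now 3.
Augment Well→P1→P4→Ref: bottleneck 3, flow now 6.
No augmenting path remains; maximum flow = 6.
Cut capacity 6 equals the max flow, so it is a minimum cut.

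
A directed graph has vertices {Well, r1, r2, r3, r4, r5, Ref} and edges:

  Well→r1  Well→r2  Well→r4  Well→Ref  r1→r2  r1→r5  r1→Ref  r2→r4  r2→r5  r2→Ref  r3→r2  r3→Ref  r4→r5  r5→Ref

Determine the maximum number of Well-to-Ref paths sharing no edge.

4

Assign every edge capacity 1; by Menger, the answer equals the max flow.
Path Well→Ref (+1); total 1.
Path Well→r1→Ref (+1); total 2.
Path Well→r2→Ref (+1); total 3.
Path Well→r4→r5→Ref (+1); total 4.
No residual Well→Ref path; max flow = 4.
Certifying cut of size 4: {Well→Ref, Well→r1, Well→r2, Well→r4}.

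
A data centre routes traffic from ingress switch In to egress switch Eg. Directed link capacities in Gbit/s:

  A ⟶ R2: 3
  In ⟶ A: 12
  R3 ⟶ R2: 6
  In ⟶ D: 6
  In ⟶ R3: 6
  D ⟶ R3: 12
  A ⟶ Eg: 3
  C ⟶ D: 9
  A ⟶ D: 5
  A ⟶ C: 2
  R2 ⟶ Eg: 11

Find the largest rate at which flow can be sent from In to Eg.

12

Augment In→A→Eg: bottleneck 3, flow now 3.
Augment In→A→R2→Eg: bottleneck 3, flow now 6.
Augment In→R3→R2→Eg: bottleneck 6, flow now 12.
No augmenting path remains; maximum flow = 12.
In the residual graph, reachable from In: {In, A, C, D, R3}.
Min-cut edges: A→R2 (3), A→Eg (3), R3→R2 (6); capacity 3 + 3 + 6 = 12.
This cut is saturated, so no flow can exceed 12.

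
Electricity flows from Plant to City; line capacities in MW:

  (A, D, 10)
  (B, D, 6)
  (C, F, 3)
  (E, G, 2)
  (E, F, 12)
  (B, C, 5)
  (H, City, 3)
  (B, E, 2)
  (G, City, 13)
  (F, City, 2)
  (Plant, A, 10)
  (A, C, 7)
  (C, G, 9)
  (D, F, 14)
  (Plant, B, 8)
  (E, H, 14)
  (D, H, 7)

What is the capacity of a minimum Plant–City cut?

16

Augment Plant→A→C→F→City: bottleneck 2, flow now 2.
Augment Plant→A→C→G→City: bottleneck 5, flow now 7.
Augment Plant→A→D→H→City: bottleneck 3, flow now 10.
Augment Plant→B→C→G→City: bottleneck 4, flow now 14.
Augment Plant→B→E→G→City: bottleneck 2, flow now 16.
No augmenting path remains; maximum flow = 16.
By max-flow min-cut, the minimum cut capacity equals the max flow.
In the residual graph, reachable from Plant: {Plant, A, B, C, D, F, H}.
Min-cut edges: B→E (2), C→G (9), F→City (2), H→City (3); capacity 2 + 9 + 2 + 3 = 16.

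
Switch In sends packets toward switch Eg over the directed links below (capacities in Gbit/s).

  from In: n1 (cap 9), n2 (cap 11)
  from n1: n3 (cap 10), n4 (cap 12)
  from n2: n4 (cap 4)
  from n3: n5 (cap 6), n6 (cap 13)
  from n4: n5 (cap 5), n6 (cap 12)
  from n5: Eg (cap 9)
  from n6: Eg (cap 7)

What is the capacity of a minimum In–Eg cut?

13

Augment In→n1→n3→n5→Eg: bottleneck 6, flow now 6.
Augment In→n1→n3→n6→Eg: bottleneck 3, flow now 9.
Augment In→n2→n4→n5→Eg: bottleneck 3, flow now 12.
Augment In→n2→n4→n6→Eg: bottleneck 1, flow now 13.
No augmenting path remains; maximum flow = 13.
By max-flow min-cut, the minimum cut capacity equals the max flow.
In the residual graph, reachable from In: {In, n2}.
Min-cut edges: In→n1 (9), n2→n4 (4); capacity 9 + 4 = 13.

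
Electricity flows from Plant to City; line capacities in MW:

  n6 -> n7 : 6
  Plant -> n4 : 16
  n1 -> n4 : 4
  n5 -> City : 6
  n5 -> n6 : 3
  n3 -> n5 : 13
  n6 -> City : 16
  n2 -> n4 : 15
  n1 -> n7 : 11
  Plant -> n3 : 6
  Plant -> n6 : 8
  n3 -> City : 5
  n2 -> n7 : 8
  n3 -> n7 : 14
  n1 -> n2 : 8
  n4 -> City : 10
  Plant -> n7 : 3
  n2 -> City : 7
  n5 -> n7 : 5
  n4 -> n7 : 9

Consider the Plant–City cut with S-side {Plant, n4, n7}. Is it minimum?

Given cut capacity: 6 + 8 + 10 = 24.
Augment Plant→n3→City: bottleneck 5, flow now 5.
Augment Plant→n4→City: bottleneck 10, flow now 15.
Augment Plant→n6→City: bottleneck 8, flow now 23.
Augment Plant→n3→n5→City: bottleneck 1, flow now 24.
No augmenting path remains; maximum flow = 24.
Cut capacity 24 equals the max flow, so it is a minimum cut.

Yes — it is a minimum cut (capacity 24).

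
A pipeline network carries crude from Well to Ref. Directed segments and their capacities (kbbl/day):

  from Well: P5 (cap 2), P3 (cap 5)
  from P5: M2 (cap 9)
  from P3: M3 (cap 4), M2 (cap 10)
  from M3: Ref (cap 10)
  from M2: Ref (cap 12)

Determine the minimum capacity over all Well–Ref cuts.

Augment Well→P5→M2→Ref: bottleneck 2, flow now 2.
Augment Well→P3→M3→Ref: bottleneck 4, flow now 6.
Augment Well→P3→M2→Ref: bottleneck 1, flow now 7.
No augmenting path remains; maximum flow = 7.
By max-flow min-cut, the minimum cut capacity equals the max flow.
In the residual graph, reachable from Well: {Well}.
Min-cut edges: Well→P5 (2), Well→P3 (5); capacity 2 + 5 = 7.

7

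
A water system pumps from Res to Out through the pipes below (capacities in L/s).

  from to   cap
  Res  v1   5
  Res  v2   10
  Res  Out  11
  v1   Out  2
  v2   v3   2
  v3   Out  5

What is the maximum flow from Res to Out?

Augment Res→Out: bottleneck 11, flow now 11.
Augment Res→v1→Out: bottleneck 2, flow now 13.
Augment Res→v2→v3→Out: bottleneck 2, flow now 15.
No augmenting path remains; maximum flow = 15.
In the residual graph, reachable from Res: {Res, v1, v2}.
Min-cut edges: Res→Out (11), v1→Out (2), v2→v3 (2); capacity 11 + 2 + 2 = 15.
This cut is saturated, so no flow can exceed 15.

15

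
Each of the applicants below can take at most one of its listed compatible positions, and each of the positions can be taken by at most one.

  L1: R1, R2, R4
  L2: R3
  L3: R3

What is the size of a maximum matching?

2

Unit-capacity flow: source→left, listed edges, right→sink; max matching = max flow.
Augmenting path L1→R1 (+1); matched 1.
Augmenting path L2→R3 (+1); matched 2.
No augmenting path remains; maximum matching = 2.
König certificate: {L1, R3} is a vertex cover of size 2 (every listed pair touches it), so no matching can be larger.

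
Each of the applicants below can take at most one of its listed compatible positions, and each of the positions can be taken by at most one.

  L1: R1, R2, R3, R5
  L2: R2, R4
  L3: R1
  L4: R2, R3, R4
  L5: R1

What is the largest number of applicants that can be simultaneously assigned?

Unit-capacity flow: source→left, listed edges, right→sink; max matching = max flow.
Augmenting path L1→R1 (+1); matched 1.
Augmenting path L2→R2 (+1); matched 2.
Augmenting path L4→R3 (+1); matched 3.
Augmenting path L3→R1→L1→R5 (+1); matched 4.
No augmenting path remains; maximum matching = 4.
König certificate: {L1, L2, L4, R1} is a vertex cover of size 4 (every listed pair touches it), so no matching can be larger.

4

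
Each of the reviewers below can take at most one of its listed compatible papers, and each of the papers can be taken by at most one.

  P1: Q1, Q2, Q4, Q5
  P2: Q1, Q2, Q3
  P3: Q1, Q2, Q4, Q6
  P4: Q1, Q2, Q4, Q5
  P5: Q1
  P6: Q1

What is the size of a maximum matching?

5

Unit-capacity flow: source→left, listed edges, right→sink; max matching = max flow.
Augmenting path P1→Q1 (+1); matched 1.
Augmenting path P2→Q2 (+1); matched 2.
Augmenting path P3→Q4 (+1); matched 3.
Augmenting path P4→Q5 (+1); matched 4.
Augmenting path P5→Q1→P1→Q2→P2→Q3 (+1); matched 5.
No augmenting path remains; maximum matching = 5.
König certificate: {P1, P2, P3, P4, Q1} is a vertex cover of size 5 (every listed pair touches it), so no matching can be larger.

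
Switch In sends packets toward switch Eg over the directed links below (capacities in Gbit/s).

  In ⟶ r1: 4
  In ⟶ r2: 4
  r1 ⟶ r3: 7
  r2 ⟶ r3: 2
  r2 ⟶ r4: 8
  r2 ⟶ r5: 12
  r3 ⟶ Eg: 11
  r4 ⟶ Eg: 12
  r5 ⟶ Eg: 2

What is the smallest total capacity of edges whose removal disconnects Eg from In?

Augment In→r1→r3→Eg: bottleneck 4, flow now 4.
Augment In→r2→r3→Eg: bottleneck 2, flow now 6.
Augment In→r2→r4→Eg: bottleneck 2, flow now 8.
No augmenting path remains; maximum flow = 8.
By max-flow min-cut, the minimum cut capacity equals the max flow.
In the residual graph, reachable from In: {In}.
Min-cut edges: In→r1 (4), In→r2 (4); capacity 4 + 4 = 8.

8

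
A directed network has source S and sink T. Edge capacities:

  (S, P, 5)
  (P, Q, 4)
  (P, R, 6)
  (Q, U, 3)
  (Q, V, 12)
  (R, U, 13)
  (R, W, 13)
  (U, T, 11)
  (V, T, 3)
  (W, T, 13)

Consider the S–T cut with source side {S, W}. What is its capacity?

Edges leaving {S, W}: S→P (5), W→T (13).
Cut capacity = 5 + 13 = 18.

18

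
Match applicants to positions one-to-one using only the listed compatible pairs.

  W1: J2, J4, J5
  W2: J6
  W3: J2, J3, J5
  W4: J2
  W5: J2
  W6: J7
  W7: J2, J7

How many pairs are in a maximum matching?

5

Unit-capacity flow: source→left, listed edges, right→sink; max matching = max flow.
Augmenting path W1→J2 (+1); matched 1.
Augmenting path W2→J6 (+1); matched 2.
Augmenting path W3→J3 (+1); matched 3.
Augmenting path W6→J7 (+1); matched 4.
Augmenting path W4→J2→W1→J4 (+1); matched 5.
No augmenting path remains; maximum matching = 5.
König certificate: {W1, W2, W3, J2, J7} is a vertex cover of size 5 (every listed pair touches it), so no matching can be larger.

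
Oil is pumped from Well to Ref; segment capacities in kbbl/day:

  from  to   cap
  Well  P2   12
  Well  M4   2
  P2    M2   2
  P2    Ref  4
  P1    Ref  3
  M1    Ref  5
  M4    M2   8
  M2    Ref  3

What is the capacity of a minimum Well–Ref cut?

Augment Well→P2→Ref: bottleneck 4, flow now 4.
Augment Well→P2→M2→Ref: bottleneck 2, flow now 6.
Augment Well→M4→M2→Ref: bottleneck 1, flow now 7.
No augmenting path remains; maximum flow = 7.
By max-flow min-cut, the minimum cut capacity equals the max flow.
In the residual graph, reachable from Well: {Well, P2, M4, M2}.
Min-cut edges: P2→Ref (4), M2→Ref (3); capacity 4 + 3 = 7.

7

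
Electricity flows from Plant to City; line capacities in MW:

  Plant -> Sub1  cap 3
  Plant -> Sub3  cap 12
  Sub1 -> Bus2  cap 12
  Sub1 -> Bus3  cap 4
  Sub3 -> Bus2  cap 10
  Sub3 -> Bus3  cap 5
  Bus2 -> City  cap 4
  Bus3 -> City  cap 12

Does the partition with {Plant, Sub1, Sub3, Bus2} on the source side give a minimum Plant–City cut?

Given cut capacity: 4 + 5 + 4 = 13.
Augment Plant→Sub1→Bus2→City: bottleneck 3, flow now 3.
Augment Plant→Sub3→Bus2→City: bottleneck 1, flow now 4.
Augment Plant→Sub3→Bus3→City: bottleneck 5, flow now 9.
Augment Plant→Sub3→Bus2→Sub1→Bus3→City: bottleneck 3, flow now 12. (uses reverse residual edge)
No augmenting path remains; maximum flow = 12.
In the residual graph, reachable from Plant: {Plant, Sub3, Bus2}.
Min-cut edges: Plant→Sub1 (3), Sub3→Bus3 (5), Bus2→City (4); capacity 3 + 5 + 4 = 12.
Cut capacity 13 exceeds the max flow 12, so it is not minimum.

No — its capacity is 13, but the minimum cut has capacity 12.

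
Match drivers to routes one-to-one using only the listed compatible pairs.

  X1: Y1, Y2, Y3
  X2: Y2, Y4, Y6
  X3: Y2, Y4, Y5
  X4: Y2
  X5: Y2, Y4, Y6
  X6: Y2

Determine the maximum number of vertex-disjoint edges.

Unit-capacity flow: source→left, listed edges, right→sink; max matching = max flow.
Augmenting path X1→Y1 (+1); matched 1.
Augmenting path X2→Y2 (+1); matched 2.
Augmenting path X3→Y4 (+1); matched 3.
Augmenting path X5→Y6 (+1); matched 4.
Augmenting path X4→Y2→X2→Y4→X3→Y5 (+1); matched 5.
No augmenting path remains; maximum matching = 5.
König certificate: {X1, X2, X3, X5, Y2} is a vertex cover of size 5 (every listed pair touches it), so no matching can be larger.

5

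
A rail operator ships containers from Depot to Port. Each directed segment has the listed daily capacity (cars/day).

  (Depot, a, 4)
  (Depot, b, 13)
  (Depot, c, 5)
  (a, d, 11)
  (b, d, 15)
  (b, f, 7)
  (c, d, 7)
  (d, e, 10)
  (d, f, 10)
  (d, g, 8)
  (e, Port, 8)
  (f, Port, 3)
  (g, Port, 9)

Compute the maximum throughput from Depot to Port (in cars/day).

Augment Depot→b→f→Port: bottleneck 3, flow now 3.
Augment Depot→a→d→e→Port: bottleneck 4, flow now 7.
Augment Depot→b→d→e→Port: bottleneck 4, flow now 11.
Augment Depot→b→d→g→Port: bottleneck 6, flow now 17.
Augment Depot→c→d→g→Port: bottleneck 2, flow now 19.
No augmenting path remains; maximum flow = 19.
In the residual graph, reachable from Depot: {Depot, a, b, c, d, e, f}.
Min-cut edges: d→g (8), e→Port (8), f→Port (3); capacity 8 + 8 + 3 = 19.
This cut is saturated, so no flow can exceed 19.

19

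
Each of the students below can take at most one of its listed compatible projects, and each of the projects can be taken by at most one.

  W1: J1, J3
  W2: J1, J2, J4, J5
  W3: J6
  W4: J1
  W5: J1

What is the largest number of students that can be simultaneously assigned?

Unit-capacity flow: source→left, listed edges, right→sink; max matching = max flow.
Augmenting path W1→J1 (+1); matched 1.
Augmenting path W2→J2 (+1); matched 2.
Augmenting path W3→J6 (+1); matched 3.
Augmenting path W4→J1→W1→J3 (+1); matched 4.
No augmenting path remains; maximum matching = 4.
König certificate: {W1, W2, W3, J1} is a vertex cover of size 4 (every listed pair touches it), so no matching can be larger.

4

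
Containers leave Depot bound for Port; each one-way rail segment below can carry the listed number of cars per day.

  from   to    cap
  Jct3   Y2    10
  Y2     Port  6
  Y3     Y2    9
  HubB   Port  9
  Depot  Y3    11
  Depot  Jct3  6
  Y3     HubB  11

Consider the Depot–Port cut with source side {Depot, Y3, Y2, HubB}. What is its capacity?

21

Edges leaving {Depot, Y3, Y2, HubB}: Depot→Jct3 (6), Y2→Port (6), HubB→Port (9).
Cut capacity = 6 + 6 + 9 = 21.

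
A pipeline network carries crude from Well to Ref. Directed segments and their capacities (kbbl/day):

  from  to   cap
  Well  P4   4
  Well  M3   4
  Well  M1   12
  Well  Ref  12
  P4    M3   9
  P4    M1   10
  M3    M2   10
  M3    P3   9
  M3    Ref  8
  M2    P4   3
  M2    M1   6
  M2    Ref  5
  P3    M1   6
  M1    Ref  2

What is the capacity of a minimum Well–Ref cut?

Augment Well→Ref: bottleneck 12, flow now 12.
Augment Well→M3→Ref: bottleneck 4, flow now 16.
Augment Well→M1→Ref: bottleneck 2, flow now 18.
Augment Well→P4→M3→Ref: bottleneck 4, flow now 22.
No augmenting path remains; maximum flow = 22.
By max-flow min-cut, the minimum cut capacity equals the max flow.
In the residual graph, reachable from Well: {Well, M1}.
Min-cut edges: Well→P4 (4), Well→M3 (4), Well→Ref (12), M1→Ref (2); capacity 4 + 4 + 12 + 2 = 22.

22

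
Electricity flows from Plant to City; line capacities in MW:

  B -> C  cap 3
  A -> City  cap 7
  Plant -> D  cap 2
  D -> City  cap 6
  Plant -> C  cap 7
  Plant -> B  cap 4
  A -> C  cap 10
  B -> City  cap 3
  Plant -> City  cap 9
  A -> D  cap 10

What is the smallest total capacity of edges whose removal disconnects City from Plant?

14

Augment Plant→City: bottleneck 9, flow now 9.
Augment Plant→B→City: bottleneck 3, flow now 12.
Augment Plant→D→City: bottleneck 2, flow now 14.
No augmenting path remains; maximum flow = 14.
By max-flow min-cut, the minimum cut capacity equals the max flow.
In the residual graph, reachable from Plant: {Plant, B, C}.
Min-cut edges: Plant→D (2), Plant→City (9), B→City (3); capacity 2 + 9 + 3 = 14.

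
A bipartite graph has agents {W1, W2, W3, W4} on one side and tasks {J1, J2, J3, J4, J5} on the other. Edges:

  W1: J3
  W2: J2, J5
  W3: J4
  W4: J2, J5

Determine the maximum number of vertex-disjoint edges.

4

Unit-capacity flow: source→left, listed edges, right→sink; max matching = max flow.
Augmenting path W1→J3 (+1); matched 1.
Augmenting path W2→J2 (+1); matched 2.
Augmenting path W3→J4 (+1); matched 3.
Augmenting path W4→J5 (+1); matched 4.
No augmenting path remains; maximum matching = 4.
König certificate: {W1, W2, W3, W4} is a vertex cover of size 4 (every listed pair touches it), so no matching can be larger.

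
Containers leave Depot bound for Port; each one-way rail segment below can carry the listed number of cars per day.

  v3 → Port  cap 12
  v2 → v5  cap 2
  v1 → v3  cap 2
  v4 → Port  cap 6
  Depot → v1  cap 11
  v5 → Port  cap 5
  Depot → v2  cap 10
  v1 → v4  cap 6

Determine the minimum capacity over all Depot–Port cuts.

Augment Depot→v1→v3→Port: bottleneck 2, flow now 2.
Augment Depot→v1→v4→Port: bottleneck 6, flow now 8.
Augment Depot→v2→v5→Port: bottleneck 2, flow now 10.
No augmenting path remains; maximum flow = 10.
By max-flow min-cut, the minimum cut capacity equals the max flow.
In the residual graph, reachable from Depot: {Depot, v1, v2}.
Min-cut edges: v1→v3 (2), v1→v4 (6), v2→v5 (2); capacity 2 + 6 + 2 = 10.

10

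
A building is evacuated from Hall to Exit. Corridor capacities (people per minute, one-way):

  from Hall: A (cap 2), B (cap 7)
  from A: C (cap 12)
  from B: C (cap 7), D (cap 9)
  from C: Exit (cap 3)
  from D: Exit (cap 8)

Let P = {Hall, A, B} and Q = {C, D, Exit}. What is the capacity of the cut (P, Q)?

Edges leaving {Hall, A, B}: A→C (12), B→C (7), B→D (9).
Cut capacity = 12 + 7 + 9 = 28.

28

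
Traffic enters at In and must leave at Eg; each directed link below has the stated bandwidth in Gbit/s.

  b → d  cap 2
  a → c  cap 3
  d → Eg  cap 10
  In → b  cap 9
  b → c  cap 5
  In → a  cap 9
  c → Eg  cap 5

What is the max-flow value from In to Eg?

Augment In→a→c→Eg: bottleneck 3, flow now 3.
Augment In→b→c→Eg: bottleneck 2, flow now 5.
Augment In→b→d→Eg: bottleneck 2, flow now 7.
No augmenting path remains; maximum flow = 7.
In the residual graph, reachable from In: {In, a, b, c}.
Min-cut edges: b→d (2), c→Eg (5); capacity 2 + 5 = 7.
This cut is saturated, so no flow can exceed 7.

7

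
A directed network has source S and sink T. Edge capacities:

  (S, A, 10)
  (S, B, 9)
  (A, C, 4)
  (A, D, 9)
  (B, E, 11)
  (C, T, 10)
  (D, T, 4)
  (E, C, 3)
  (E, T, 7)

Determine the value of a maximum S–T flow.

17

Augment S→A→C→T: bottleneck 4, flow now 4.
Augment S→A→D→T: bottleneck 4, flow now 8.
Augment S→B→E→T: bottleneck 7, flow now 15.
Augment S→B→E→C→T: bottleneck 2, flow now 17.
No augmenting path remains; maximum flow = 17.
In the residual graph, reachable from S: {S, A, D}.
Min-cut edges: S→B (9), A→C (4), D→T (4); capacity 9 + 4 + 4 = 17.
This cut is saturated, so no flow can exceed 17.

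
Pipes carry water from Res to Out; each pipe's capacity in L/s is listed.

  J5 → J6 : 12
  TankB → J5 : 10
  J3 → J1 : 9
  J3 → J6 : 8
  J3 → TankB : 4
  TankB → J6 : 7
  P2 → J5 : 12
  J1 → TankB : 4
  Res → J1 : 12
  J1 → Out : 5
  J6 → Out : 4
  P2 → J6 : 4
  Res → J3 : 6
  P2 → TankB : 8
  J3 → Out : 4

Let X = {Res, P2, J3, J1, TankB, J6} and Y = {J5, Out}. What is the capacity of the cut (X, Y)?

Edges leaving {Res, P2, J3, J1, TankB, J6}: P2→J5 (12), J3→Out (4), J1→Out (5), TankB→J5 (10), J6→Out (4).
Cut capacity = 12 + 4 + 5 + 10 + 4 = 35.

35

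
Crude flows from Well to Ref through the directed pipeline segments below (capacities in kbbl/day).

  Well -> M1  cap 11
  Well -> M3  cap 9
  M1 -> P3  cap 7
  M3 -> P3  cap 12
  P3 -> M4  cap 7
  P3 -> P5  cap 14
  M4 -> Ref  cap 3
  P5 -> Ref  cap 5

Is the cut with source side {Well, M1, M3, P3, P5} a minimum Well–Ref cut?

No — its capacity is 12, but the minimum cut has capacity 8.

Given cut capacity: 7 + 5 = 12.
Augment Well→M1→P3→M4→Ref: bottleneck 3, flow now 3.
Augment Well→M1→P3→P5→Ref: bottleneck 4, flow now 7.
Augment Well→M3→P3→P5→Ref: bottleneck 1, flow now 8.
No augmenting path remains; maximum flow = 8.
In the residual graph, reachable from Well: {Well, M1, M3, P3, M4, P5}.
Min-cut edges: M4→Ref (3), P5→Ref (5); capacity 3 + 5 = 8.
Cut capacity 12 exceeds the max flow 8, so it is not minimum.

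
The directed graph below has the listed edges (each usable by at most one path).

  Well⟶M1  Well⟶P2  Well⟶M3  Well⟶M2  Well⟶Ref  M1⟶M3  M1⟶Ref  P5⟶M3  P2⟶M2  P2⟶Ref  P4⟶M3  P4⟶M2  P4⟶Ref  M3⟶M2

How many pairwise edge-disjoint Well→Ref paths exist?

3

Assign every edge capacity 1; by Menger, the answer equals the max flow.
Path Well→Ref (+1); total 1.
Path Well→M1→Ref (+1); total 2.
Path Well→P2→Ref (+1); total 3.
No residual Well→Ref path; max flow = 3.
Certifying cut of size 3: {Well→M1, Well→P2, Well→Ref}.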